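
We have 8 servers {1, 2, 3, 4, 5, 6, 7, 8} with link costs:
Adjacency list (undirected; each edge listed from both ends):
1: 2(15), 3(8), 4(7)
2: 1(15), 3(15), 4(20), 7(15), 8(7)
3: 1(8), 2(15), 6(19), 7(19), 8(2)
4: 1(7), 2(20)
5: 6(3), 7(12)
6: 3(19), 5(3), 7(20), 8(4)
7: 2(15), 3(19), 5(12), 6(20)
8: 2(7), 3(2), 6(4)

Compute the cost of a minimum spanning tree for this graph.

43

Kruskal: consider edges lightest-first.
3-8 (2): add — endpoints in different components.
5-6 (3): add — endpoints in different components.
6-8 (4): add — endpoints in different components.
1-4 (7): add — endpoints in different components.
2-8 (7): add — endpoints in different components.
1-3 (8): add — endpoints in different components.
5-7 (12): add — endpoints in different components.
MST edges: 3-8, 5-6, 6-8, 1-4, 2-8, 1-3, 5-7; total weight 2+3+4+7+7+8+12 = 43.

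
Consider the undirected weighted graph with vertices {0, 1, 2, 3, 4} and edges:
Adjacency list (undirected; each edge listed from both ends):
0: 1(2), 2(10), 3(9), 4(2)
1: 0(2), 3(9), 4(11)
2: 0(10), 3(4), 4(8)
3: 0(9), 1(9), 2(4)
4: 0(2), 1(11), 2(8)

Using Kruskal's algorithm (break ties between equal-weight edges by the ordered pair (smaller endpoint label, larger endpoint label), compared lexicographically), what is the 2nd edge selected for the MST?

0-4

Kruskal: consider edges lightest-first.
0-1 (2): add — endpoints in different components.
0-4 (2): add — endpoints in different components.
2-3 (4): add — endpoints in different components.
2-4 (8): add — endpoints in different components.
The 2nd edge added is 0-4.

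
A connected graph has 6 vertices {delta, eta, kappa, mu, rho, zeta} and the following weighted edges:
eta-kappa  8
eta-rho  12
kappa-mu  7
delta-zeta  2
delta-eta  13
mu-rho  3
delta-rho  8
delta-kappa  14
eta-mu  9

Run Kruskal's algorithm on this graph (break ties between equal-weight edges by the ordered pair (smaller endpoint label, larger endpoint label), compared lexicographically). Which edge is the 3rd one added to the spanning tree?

Sort edges by weight, then run Kruskal:
delta-zeta (2): add — endpoints in different components.
mu-rho (3): add — endpoints in different components.
kappa-mu (7): add — endpoints in different components.
delta-rho (8): add — endpoints in different components.
eta-kappa (8): add — endpoints in different components.
The 3rd edge added is kappa-mu.

kappa-mu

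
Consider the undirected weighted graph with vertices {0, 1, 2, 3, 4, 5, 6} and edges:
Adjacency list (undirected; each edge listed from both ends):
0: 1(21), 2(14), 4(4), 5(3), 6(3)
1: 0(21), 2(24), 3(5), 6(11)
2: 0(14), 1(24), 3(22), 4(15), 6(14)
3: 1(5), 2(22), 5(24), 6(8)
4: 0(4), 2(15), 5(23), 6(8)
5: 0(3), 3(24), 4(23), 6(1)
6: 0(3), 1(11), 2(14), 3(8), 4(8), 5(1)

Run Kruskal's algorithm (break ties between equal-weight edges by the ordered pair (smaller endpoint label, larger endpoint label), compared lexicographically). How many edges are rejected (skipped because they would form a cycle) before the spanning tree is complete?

Kruskal: consider edges lightest-first.
5–6 (1): add. Components now {0} {1} {2} {3} {4} {5,6}
0–5 (3): add. Components now {0,5,6} {1} {2} {3} {4}
0–6 (3): skip — 0 and 6 already connected.
0–4 (4): add. Components now {0,4,5,6} {1} {2} {3}
1–3 (5): add. Components now {0,4,5,6} {1,3} {2}
3–6 (8): add. Components now {0,1,3,4,5,6} {2}
4–6 (8): skip — 4 and 6 already connected.
1–6 (11): skip — 1 and 6 already connected.
0–2 (14): add. Components now {0,1,2,3,4,5,6}
Edges rejected before the tree was complete: 3.

3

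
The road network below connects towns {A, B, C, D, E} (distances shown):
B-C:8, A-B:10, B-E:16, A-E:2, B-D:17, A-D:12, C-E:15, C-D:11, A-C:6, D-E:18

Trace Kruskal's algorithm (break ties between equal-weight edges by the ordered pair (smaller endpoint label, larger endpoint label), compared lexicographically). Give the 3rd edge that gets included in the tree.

B-C

Sort edges by weight, then run Kruskal:
A-E (2): add — endpoints in different components.
A-C (6): add — endpoints in different components.
B-C (8): add — endpoints in different components.
A-B (10): skip — A and B already connected.
C-D (11): add — endpoints in different components.
The 3rd edge added is B-C.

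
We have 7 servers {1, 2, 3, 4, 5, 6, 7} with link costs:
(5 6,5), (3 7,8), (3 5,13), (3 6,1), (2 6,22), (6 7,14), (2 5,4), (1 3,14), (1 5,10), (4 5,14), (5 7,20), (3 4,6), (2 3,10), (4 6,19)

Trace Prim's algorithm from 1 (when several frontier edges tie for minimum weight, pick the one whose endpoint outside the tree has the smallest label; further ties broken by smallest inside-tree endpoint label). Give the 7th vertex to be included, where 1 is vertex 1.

7

Prim's algorithm from 1:
Step 1: cheapest edge leaving the tree is 1 5 (10); add 5.
Step 2: cheapest edge leaving the tree is 2 5 (4); add 2.
Step 3: cheapest edge leaving the tree is 5 6 (5); add 6.
Step 4: cheapest edge leaving the tree is 3 6 (1); add 3.
Step 5: cheapest edge leaving the tree is 3 4 (6); add 4.
Step 6: cheapest edge leaving the tree is 3 7 (8); add 7.
Vertex order: 1, 5, 2, 6, 3, 4, 7. The 7th vertex is 7.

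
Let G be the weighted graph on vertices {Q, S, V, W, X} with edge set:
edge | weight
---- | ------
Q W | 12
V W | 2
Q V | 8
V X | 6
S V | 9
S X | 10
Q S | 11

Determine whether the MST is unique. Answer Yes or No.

Sort edges by weight, then run Kruskal:
V W (2): add. Components now {S} {Q} {X} {V,W}
V X (6): add. Components now {S} {Q} {V,W,X}
Q V (8): add. Components now {S} {Q,V,W,X}
S V (9): add. Components now {Q,S,V,W,X}
Every non-tree edge has weight strictly greater than the heaviest edge on the tree path between its endpoints, so the MST is unique.

Yes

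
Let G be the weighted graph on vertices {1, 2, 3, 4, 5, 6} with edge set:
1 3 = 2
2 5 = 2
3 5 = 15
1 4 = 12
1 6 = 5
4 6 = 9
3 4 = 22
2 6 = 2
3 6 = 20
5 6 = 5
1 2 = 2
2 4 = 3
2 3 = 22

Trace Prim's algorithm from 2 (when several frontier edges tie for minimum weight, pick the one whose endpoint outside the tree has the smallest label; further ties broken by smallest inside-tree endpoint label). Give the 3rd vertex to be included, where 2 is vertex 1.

3

Prim's algorithm from 2:
Step 1: cheapest edge leaving the tree is 1 2 (2); add 1.
Step 2: cheapest edge leaving the tree is 1 3 (2); add 3.
Step 3: cheapest edge leaving the tree is 2 5 (2); add 5.
Step 4: cheapest edge leaving the tree is 2 6 (2); add 6.
Step 5: cheapest edge leaving the tree is 2 4 (3); add 4.
Vertex order: 2, 1, 3, 5, 6, 4. The 3rd vertex is 3.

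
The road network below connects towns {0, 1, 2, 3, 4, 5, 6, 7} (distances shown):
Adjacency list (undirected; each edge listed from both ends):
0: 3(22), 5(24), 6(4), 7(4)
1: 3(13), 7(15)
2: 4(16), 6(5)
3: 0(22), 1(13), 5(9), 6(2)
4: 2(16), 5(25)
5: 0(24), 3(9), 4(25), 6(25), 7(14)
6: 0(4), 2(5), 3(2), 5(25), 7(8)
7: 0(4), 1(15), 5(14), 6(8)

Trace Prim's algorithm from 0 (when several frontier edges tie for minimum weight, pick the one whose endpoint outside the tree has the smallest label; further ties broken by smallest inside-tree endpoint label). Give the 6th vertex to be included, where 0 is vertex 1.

Grow the tree from 0 using Prim:
Step 1: frontier [0 6 4, 0 7 4, 0 3 22, 0 5 24] → take 0 6 (4); add 6.
Step 2: frontier [0 7 4, 0 3 22, 0 5 24, 3 6 2, 2 6 5, 6 7 8, 5 6 25] → take 3 6 (2); add 3.
Step 3: frontier [0 7 4, 0 5 24, 3 5 9, 1 3 13, 2 6 5, 6 7 8, 5 6 25] → take 0 7 (4); add 7.
Step 4: frontier [0 5 24, 3 5 9, 1 3 13, 2 6 5, 5 6 25, 5 7 14, 1 7 15] → take 2 6 (5); add 2.
Step 5: frontier [0 5 24, 2 4 16, 3 5 9, 1 3 13, 5 6 25, 5 7 14, 1 7 15] → take 3 5 (9); add 5.
Step 6: frontier [2 4 16, 1 3 13, 4 5 25, 1 7 15] → take 1 3 (13); add 1.
Step 7: frontier [2 4 16, 4 5 25] → take 2 4 (16); add 4.
Vertex order: 0, 6, 3, 7, 2, 5, 1, 4. The 6th vertex is 5.

5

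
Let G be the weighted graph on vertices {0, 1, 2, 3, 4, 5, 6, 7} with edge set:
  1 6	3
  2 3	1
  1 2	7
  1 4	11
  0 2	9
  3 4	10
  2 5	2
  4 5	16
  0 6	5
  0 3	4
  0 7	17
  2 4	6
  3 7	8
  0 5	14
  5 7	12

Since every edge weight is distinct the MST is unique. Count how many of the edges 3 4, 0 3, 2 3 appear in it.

Kruskal: consider edges lightest-first.
2 3 (1): add — endpoints in different components.
2 5 (2): add — endpoints in different components.
1 6 (3): add — endpoints in different components.
0 3 (4): add — endpoints in different components.
0 6 (5): add — endpoints in different components.
2 4 (6): add — endpoints in different components.
1 2 (7): skip — 1 and 2 already connected.
3 7 (8): add — endpoints in different components.
MST edge set: {2 3, 2 5, 1 6, 0 3, 0 6, 2 4, 3 7}.
Of the listed edges, {0 3, 2 3} are in the MST → 2.

2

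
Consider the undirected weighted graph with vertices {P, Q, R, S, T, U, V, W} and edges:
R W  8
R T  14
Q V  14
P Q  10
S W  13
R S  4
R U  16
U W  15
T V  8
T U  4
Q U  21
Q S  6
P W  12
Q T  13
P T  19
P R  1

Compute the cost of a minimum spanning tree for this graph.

Prim, starting at P.
Step 1: cheapest edge leaving the tree is P R (1); add R.
Step 2: cheapest edge leaving the tree is R S (4); add S.
Step 3: cheapest edge leaving the tree is Q S (6); add Q.
Step 4: cheapest edge leaving the tree is R W (8); add W.
Step 5: cheapest edge leaving the tree is Q T (13); add T.
Step 6: cheapest edge leaving the tree is T U (4); add U.
Step 7: cheapest edge leaving the tree is T V (8); add V.
MST edges: P R, R S, Q S, R W, Q T, T U, T V; total weight 1+4+6+8+13+4+8 = 44.

44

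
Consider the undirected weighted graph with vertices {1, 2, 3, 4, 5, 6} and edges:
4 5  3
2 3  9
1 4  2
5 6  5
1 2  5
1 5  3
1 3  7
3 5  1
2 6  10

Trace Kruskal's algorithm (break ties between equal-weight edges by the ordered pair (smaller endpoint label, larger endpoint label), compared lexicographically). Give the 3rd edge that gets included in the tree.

1-5

Sort edges by weight, then run Kruskal:
3 5 (1): add. Components now {1} {2} {3,5} {4} {6}
1 4 (2): add. Components now {1,4} {2} {3,5} {6}
1 5 (3): add. Components now {1,3,4,5} {2} {6}
4 5 (3): skip — 4 and 5 already connected.
1 2 (5): add. Components now {1,2,3,4,5} {6}
5 6 (5): add. Components now {1,2,3,4,5,6}
The 3rd edge added is 1 5.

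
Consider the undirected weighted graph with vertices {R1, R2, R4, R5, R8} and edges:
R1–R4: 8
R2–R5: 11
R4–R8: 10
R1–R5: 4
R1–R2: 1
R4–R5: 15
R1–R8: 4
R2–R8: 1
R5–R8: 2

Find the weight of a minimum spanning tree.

Kruskal's algorithm — process edges by increasing weight (ties by edge label):
R1–R2 (1): add. Components now {R5} {R8} {R1,R2} {R4}
R2–R8 (1): add. Components now {R5} {R1,R2,R8} {R4}
R5–R8 (2): add. Components now {R1,R2,R5,R8} {R4}
R1–R5 (4): skip — R5 and R1 already connected.
R1–R8 (4): skip — R8 and R1 already connected.
R1–R4 (8): add. Components now {R1,R2,R4,R5,R8}
MST edges: R1–R2, R2–R8, R5–R8, R1–R4; total weight 1+1+2+8 = 12.

12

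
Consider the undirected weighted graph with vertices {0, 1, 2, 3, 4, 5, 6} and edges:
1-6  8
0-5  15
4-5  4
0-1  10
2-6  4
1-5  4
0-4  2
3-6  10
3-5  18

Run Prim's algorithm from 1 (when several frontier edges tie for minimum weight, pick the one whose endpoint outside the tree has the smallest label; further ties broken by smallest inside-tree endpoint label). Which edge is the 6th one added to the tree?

Grow the tree from 1 using Prim:
Step 1: cheapest edge leaving the tree is 1-5 (4); add 5.
Step 2: cheapest edge leaving the tree is 4-5 (4); add 4.
Step 3: cheapest edge leaving the tree is 0-4 (2); add 0.
Step 4: cheapest edge leaving the tree is 1-6 (8); add 6.
Step 5: cheapest edge leaving the tree is 2-6 (4); add 2.
Step 6: cheapest edge leaving the tree is 3-6 (10); add 3.
The 6th edge added is 3-6.

3-6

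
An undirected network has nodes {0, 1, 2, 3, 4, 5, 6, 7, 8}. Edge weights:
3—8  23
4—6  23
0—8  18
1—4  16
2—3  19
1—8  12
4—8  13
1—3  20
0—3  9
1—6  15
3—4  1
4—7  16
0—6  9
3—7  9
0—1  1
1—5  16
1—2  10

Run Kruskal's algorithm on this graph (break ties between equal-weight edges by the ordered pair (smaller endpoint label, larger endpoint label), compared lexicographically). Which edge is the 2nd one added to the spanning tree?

Kruskal's algorithm — process edges by increasing weight (ties by edge label):
0—1 (1): add — endpoints in different components.
3—4 (1): add — endpoints in different components.
0—3 (9): add — endpoints in different components.
0—6 (9): add — endpoints in different components.
3—7 (9): add — endpoints in different components.
1—2 (10): add — endpoints in different components.
1—8 (12): add — endpoints in different components.
4—8 (13): skip — 4 and 8 already connected.
1—6 (15): skip — 1 and 6 already connected.
1—4 (16): skip — 1 and 4 already connected.
1—5 (16): add — endpoints in different components.
The 2nd edge added is 3—4.

3-4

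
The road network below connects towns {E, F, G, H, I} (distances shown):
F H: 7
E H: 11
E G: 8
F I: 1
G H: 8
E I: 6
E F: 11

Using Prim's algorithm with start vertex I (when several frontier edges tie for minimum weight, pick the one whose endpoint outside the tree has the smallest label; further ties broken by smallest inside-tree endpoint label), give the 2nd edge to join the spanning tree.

E-I

Prim's algorithm from I:
Step 1: cheapest edge leaving the tree is F I (1); add F.
Step 2: cheapest edge leaving the tree is E I (6); add E.
Step 3: cheapest edge leaving the tree is F H (7); add H.
Step 4: cheapest edge leaving the tree is E G (8); add G.
The 2nd edge added is E I.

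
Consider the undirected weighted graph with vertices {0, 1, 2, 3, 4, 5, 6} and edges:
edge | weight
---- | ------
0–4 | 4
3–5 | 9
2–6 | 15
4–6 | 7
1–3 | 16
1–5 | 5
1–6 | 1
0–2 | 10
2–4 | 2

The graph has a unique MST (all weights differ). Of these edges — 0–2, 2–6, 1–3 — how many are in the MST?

0

Sort edges by weight, then run Kruskal:
1–6 (1): add. Components now {0} {1,6} {2} {3} {4} {5}
2–4 (2): add. Components now {0} {1,6} {2,4} {3} {5}
0–4 (4): add. Components now {0,2,4} {1,6} {3} {5}
1–5 (5): add. Components now {0,2,4} {1,5,6} {3}
4–6 (7): add. Components now {0,1,2,4,5,6} {3}
3–5 (9): add. Components now {0,1,2,3,4,5,6}
MST edge set: {1–6, 2–4, 0–4, 1–5, 4–6, 3–5}.
Of the listed edges, {} are in the MST → 0.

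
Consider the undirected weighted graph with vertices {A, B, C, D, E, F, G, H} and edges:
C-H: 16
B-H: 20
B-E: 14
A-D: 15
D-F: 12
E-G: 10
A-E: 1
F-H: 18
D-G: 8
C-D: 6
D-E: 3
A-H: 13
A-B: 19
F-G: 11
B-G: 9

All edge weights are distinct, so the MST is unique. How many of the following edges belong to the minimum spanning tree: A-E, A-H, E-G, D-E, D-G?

4

Kruskal: consider edges lightest-first.
A-E (1): add — endpoints in different components.
D-E (3): add — endpoints in different components.
C-D (6): add — endpoints in different components.
D-G (8): add — endpoints in different components.
B-G (9): add — endpoints in different components.
E-G (10): skip — E and G already connected.
F-G (11): add — endpoints in different components.
D-F (12): skip — D and F already connected.
A-H (13): add — endpoints in different components.
MST edge set: {A-E, D-E, C-D, D-G, B-G, F-G, A-H}.
Of the listed edges, {A-E, A-H, D-E, D-G} are in the MST → 4.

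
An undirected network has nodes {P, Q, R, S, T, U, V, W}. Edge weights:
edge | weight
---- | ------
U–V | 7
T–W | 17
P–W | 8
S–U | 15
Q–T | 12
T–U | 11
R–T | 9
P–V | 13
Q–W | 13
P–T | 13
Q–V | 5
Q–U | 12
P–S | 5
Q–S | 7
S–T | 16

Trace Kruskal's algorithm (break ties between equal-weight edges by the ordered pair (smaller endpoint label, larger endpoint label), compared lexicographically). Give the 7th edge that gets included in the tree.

Kruskal: consider edges lightest-first.
P–S (5): add — endpoints in different components.
Q–V (5): add — endpoints in different components.
Q–S (7): add — endpoints in different components.
U–V (7): add — endpoints in different components.
P–W (8): add — endpoints in different components.
R–T (9): add — endpoints in different components.
T–U (11): add — endpoints in different components.
The 7th edge added is T–U.

T-U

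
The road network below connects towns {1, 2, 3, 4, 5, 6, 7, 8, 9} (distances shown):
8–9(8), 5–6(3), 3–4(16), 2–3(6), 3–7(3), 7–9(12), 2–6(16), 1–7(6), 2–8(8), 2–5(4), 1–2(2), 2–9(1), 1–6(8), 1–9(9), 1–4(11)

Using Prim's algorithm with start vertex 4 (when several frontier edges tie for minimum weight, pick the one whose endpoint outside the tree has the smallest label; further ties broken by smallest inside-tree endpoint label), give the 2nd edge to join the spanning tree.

Prim, starting at 4.
Step 1: cheapest edge leaving the tree is 1–4 (11); add 1.
Step 2: cheapest edge leaving the tree is 1–2 (2); add 2.
Step 3: cheapest edge leaving the tree is 2–9 (1); add 9.
Step 4: cheapest edge leaving the tree is 2–5 (4); add 5.
Step 5: cheapest edge leaving the tree is 5–6 (3); add 6.
Step 6: cheapest edge leaving the tree is 2–3 (6); add 3.
Step 7: cheapest edge leaving the tree is 3–7 (3); add 7.
Step 8: cheapest edge leaving the tree is 2–8 (8); add 8.
The 2nd edge added is 1–2.

1-2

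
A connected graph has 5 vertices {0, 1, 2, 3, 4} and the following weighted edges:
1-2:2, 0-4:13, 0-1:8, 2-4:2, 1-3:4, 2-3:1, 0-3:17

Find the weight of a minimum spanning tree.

13

Grow the tree from 3 using Prim:
Step 1: cheapest edge leaving the tree is 2-3 (1); add 2.
Step 2: cheapest edge leaving the tree is 1-2 (2); add 1.
Step 3: cheapest edge leaving the tree is 2-4 (2); add 4.
Step 4: cheapest edge leaving the tree is 0-1 (8); add 0.
MST edges: 2-3, 1-2, 2-4, 0-1; total weight 1+2+2+8 = 13.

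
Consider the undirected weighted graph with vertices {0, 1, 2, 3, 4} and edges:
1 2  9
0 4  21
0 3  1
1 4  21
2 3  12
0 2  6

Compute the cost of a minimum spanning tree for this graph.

37

Sort edges by weight, then run Kruskal:
0 3 (1): add. Components now {0,3} {1} {2} {4}
0 2 (6): add. Components now {0,2,3} {1} {4}
1 2 (9): add. Components now {0,1,2,3} {4}
2 3 (12): skip — 2 and 3 already connected.
0 4 (21): add. Components now {0,1,2,3,4}
MST edges: 0 3, 0 2, 1 2, 0 4; total weight 1+6+9+21 = 37.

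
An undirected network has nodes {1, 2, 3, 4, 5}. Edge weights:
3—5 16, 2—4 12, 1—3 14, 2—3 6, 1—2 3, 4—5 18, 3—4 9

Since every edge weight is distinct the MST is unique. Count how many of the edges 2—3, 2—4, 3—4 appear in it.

Sort edges by weight, then run Kruskal:
1—2 (3): add — endpoints in different components.
2—3 (6): add — endpoints in different components.
3—4 (9): add — endpoints in different components.
2—4 (12): skip — 2 and 4 already connected.
1—3 (14): skip — 1 and 3 already connected.
3—5 (16): add — endpoints in different components.
MST edge set: {1—2, 2—3, 3—4, 3—5}.
Of the listed edges, {2—3, 3—4} are in the MST → 2.

2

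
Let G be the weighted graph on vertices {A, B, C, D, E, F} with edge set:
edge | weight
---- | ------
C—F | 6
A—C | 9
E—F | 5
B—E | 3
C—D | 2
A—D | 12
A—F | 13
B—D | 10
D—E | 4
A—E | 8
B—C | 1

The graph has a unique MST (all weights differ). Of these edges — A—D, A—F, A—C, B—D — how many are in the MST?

Sort edges by weight, then run Kruskal:
B—C (1): add. Components now {A} {B,C} {D} {E} {F}
C—D (2): add. Components now {A} {B,C,D} {E} {F}
B—E (3): add. Components now {A} {B,C,D,E} {F}
D—E (4): skip — D and E already connected.
E—F (5): add. Components now {A} {B,C,D,E,F}
C—F (6): skip — C and F already connected.
A—E (8): add. Components now {A,B,C,D,E,F}
MST edge set: {B—C, C—D, B—E, E—F, A—E}.
Of the listed edges, {} are in the MST → 0.

0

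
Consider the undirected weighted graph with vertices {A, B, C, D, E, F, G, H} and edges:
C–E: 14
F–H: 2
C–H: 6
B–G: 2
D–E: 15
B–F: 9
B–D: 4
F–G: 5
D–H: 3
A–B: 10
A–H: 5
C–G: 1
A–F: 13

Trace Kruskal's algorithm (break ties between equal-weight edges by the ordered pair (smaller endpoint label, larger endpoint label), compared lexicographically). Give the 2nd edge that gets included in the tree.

B-G

Kruskal's algorithm — process edges by increasing weight (ties by edge label):
C–G (1): add — endpoints in different components.
B–G (2): add — endpoints in different components.
F–H (2): add — endpoints in different components.
D–H (3): add — endpoints in different components.
B–D (4): add — endpoints in different components.
A–H (5): add — endpoints in different components.
F–G (5): skip — F and G already connected.
C–H (6): skip — C and H already connected.
B–F (9): skip — B and F already connected.
A–B (10): skip — A and B already connected.
A–F (13): skip — A and F already connected.
C–E (14): add — endpoints in different components.
The 2nd edge added is B–G.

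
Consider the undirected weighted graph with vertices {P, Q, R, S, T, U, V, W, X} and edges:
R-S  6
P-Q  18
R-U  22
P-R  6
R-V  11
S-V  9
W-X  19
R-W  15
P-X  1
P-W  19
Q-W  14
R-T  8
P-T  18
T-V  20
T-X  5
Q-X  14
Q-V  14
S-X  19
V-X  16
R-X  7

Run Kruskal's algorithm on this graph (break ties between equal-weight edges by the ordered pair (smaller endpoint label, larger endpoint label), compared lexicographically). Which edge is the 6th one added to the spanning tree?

Q-V

Sort edges by weight, then run Kruskal:
P-X (1): add — endpoints in different components.
T-X (5): add — endpoints in different components.
P-R (6): add — endpoints in different components.
R-S (6): add — endpoints in different components.
R-X (7): skip — R and X already connected.
R-T (8): skip — R and T already connected.
S-V (9): add — endpoints in different components.
R-V (11): skip — R and V already connected.
Q-V (14): add — endpoints in different components.
Q-W (14): add — endpoints in different components.
Q-X (14): skip — Q and X already connected.
R-W (15): skip — R and W already connected.
V-X (16): skip — V and X already connected.
P-Q (18): skip — P and Q already connected.
P-T (18): skip — P and T already connected.
P-W (19): skip — P and W already connected.
S-X (19): skip — X and S already connected.
W-X (19): skip — W and X already connected.
T-V (20): skip — V and T already connected.
R-U (22): add — endpoints in different components.
The 6th edge added is Q-V.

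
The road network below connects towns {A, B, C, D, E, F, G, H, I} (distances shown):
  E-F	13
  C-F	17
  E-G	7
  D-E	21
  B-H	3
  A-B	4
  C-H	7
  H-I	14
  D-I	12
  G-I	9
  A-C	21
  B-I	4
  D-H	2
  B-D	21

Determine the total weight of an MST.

49

Kruskal's algorithm — process edges by increasing weight (ties by edge label):
D-H (2): add — endpoints in different components.
B-H (3): add — endpoints in different components.
A-B (4): add — endpoints in different components.
B-I (4): add — endpoints in different components.
C-H (7): add — endpoints in different components.
E-G (7): add — endpoints in different components.
G-I (9): add — endpoints in different components.
D-I (12): skip — D and I already connected.
E-F (13): add — endpoints in different components.
MST edges: D-H, B-H, A-B, B-I, C-H, E-G, G-I, E-F; total weight 2+3+4+4+7+7+9+13 = 49.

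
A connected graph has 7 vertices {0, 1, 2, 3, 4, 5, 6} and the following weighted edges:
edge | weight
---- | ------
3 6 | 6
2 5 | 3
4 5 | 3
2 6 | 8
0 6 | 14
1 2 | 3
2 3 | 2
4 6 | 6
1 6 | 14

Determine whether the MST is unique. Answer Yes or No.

No

Kruskal: consider edges lightest-first.
2 3 (2): add. Components now {0} {1} {2,3} {4} {5} {6}
1 2 (3): add. Components now {0} {1,2,3} {4} {5} {6}
2 5 (3): add. Components now {0} {1,2,3,5} {4} {6}
4 5 (3): add. Components now {0} {1,2,3,4,5} {6}
3 6 (6): add. Components now {0} {1,2,3,4,5,6}
4 6 (6): skip — 4 and 6 already connected.
2 6 (8): skip — 2 and 6 already connected.
0 6 (14): add. Components now {0,1,2,3,4,5,6}
Non-tree edge 4 6 has weight 6, equal to the heaviest edge on its tree cycle — swapping gives another MST of the same weight. Not unique.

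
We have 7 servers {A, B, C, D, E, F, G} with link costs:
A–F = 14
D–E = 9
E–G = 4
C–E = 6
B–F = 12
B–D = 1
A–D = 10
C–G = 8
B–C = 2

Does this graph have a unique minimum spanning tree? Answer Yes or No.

Yes

Kruskal's algorithm — process edges by increasing weight (ties by edge label):
B–D (1): add. Components now {A} {B,D} {C} {E} {F} {G}
B–C (2): add. Components now {A} {B,C,D} {E} {F} {G}
E–G (4): add. Components now {A} {B,C,D} {E,G} {F}
C–E (6): add. Components now {A} {B,C,D,E,G} {F}
C–G (8): skip — C and G already connected.
D–E (9): skip — D and E already connected.
A–D (10): add. Components now {A,B,C,D,E,G} {F}
B–F (12): add. Components now {A,B,C,D,E,F,G}
Every non-tree edge has weight strictly greater than the heaviest edge on the tree path between its endpoints, so the MST is unique.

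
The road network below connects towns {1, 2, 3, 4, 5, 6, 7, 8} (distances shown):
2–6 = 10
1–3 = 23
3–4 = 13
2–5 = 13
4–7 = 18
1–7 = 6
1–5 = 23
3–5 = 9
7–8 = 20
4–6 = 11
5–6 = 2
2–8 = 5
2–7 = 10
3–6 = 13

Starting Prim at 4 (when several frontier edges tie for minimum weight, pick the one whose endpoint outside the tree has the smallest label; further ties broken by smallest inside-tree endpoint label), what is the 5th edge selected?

Prim's algorithm from 4:
Step 1: cheapest edge leaving the tree is 4–6 (11); add 6.
Step 2: cheapest edge leaving the tree is 5–6 (2); add 5.
Step 3: cheapest edge leaving the tree is 3–5 (9); add 3.
Step 4: cheapest edge leaving the tree is 2–6 (10); add 2.
Step 5: cheapest edge leaving the tree is 2–8 (5); add 8.
Step 6: cheapest edge leaving the tree is 2–7 (10); add 7.
Step 7: cheapest edge leaving the tree is 1–7 (6); add 1.
The 5th edge added is 2–8.

2-8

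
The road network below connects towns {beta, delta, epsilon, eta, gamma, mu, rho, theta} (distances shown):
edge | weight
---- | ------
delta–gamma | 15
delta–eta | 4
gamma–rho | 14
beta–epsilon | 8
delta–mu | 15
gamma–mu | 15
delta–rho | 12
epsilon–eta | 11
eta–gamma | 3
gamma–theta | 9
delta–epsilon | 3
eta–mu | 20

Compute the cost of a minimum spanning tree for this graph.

54

Prim's algorithm from rho:
Step 1: cheapest edge leaving the tree is delta–rho (12); add delta.
Step 2: cheapest edge leaving the tree is delta–epsilon (3); add epsilon.
Step 3: cheapest edge leaving the tree is delta–eta (4); add eta.
Step 4: cheapest edge leaving the tree is eta–gamma (3); add gamma.
Step 5: cheapest edge leaving the tree is beta–epsilon (8); add beta.
Step 6: cheapest edge leaving the tree is gamma–theta (9); add theta.
Step 7: cheapest edge leaving the tree is delta–mu (15); add mu.
MST edges: delta–rho, delta–epsilon, delta–eta, eta–gamma, beta–epsilon, gamma–theta, delta–mu; total weight 12+3+4+3+8+9+15 = 54.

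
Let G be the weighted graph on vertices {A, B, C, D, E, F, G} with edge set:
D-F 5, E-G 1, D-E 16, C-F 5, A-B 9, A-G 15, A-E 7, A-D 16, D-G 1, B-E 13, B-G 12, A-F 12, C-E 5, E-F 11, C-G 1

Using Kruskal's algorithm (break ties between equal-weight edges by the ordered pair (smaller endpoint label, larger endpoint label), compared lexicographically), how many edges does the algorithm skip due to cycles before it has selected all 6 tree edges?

Kruskal's algorithm — process edges by increasing weight (ties by edge label):
C-G (1): add. Components now {A} {B} {C,G} {D} {E} {F}
D-G (1): add. Components now {A} {B} {C,D,G} {E} {F}
E-G (1): add. Components now {A} {B} {C,D,E,G} {F}
C-E (5): skip — C and E already connected.
C-F (5): add. Components now {A} {B} {C,D,E,F,G}
D-F (5): skip — D and F already connected.
A-E (7): add. Components now {A,C,D,E,F,G} {B}
A-B (9): add. Components now {A,B,C,D,E,F,G}
Edges rejected before the tree was complete: 2.

2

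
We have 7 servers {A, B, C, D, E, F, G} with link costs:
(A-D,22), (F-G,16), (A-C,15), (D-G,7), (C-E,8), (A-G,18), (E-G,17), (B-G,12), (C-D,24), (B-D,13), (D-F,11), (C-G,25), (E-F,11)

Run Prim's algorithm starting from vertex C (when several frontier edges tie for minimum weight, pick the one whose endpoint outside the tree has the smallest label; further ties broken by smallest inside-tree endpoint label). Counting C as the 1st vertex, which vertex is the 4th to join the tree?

Prim, starting at C.
Step 1: frontier [C-E 8, A-C 15, C-D 24, C-G 25] → take C-E (8); add E.
Step 2: frontier [A-C 15, C-D 24, C-G 25, E-F 11, E-G 17] → take E-F (11); add F.
Step 3: frontier [A-C 15, C-D 24, C-G 25, E-G 17, D-F 11, F-G 16] → take D-F (11); add D.
Step 4: frontier [A-C 15, C-G 25, D-G 7, B-D 13, A-D 22, E-G 17, F-G 16] → take D-G (7); add G.
Step 5: frontier [A-C 15, B-D 13, A-D 22, B-G 12, A-G 18] → take B-G (12); add B.
Step 6: frontier [A-C 15, A-D 22, A-G 18] → take A-C (15); add A.
Vertex order: C, E, F, D, G, B, A. The 4th vertex is D.

D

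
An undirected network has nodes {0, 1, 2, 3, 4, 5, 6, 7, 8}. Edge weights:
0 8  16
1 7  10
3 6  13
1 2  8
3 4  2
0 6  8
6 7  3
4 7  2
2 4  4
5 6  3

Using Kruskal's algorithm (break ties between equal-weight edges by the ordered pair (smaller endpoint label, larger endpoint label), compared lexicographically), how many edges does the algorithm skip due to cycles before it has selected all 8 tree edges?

2

Kruskal: consider edges lightest-first.
3 4 (2): add — endpoints in different components.
4 7 (2): add — endpoints in different components.
5 6 (3): add — endpoints in different components.
6 7 (3): add — endpoints in different components.
2 4 (4): add — endpoints in different components.
0 6 (8): add — endpoints in different components.
1 2 (8): add — endpoints in different components.
1 7 (10): skip — 1 and 7 already connected.
3 6 (13): skip — 3 and 6 already connected.
0 8 (16): add — endpoints in different components.
Edges rejected before the tree was complete: 2.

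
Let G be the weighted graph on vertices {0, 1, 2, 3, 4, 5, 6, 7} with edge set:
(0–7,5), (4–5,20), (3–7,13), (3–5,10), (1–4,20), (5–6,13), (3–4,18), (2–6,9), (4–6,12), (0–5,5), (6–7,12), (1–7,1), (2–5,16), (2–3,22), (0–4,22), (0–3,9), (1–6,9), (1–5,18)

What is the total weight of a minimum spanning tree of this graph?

Sort edges by weight, then run Kruskal:
1–7 (1): add — endpoints in different components.
0–5 (5): add — endpoints in different components.
0–7 (5): add — endpoints in different components.
0–3 (9): add — endpoints in different components.
1–6 (9): add — endpoints in different components.
2–6 (9): add — endpoints in different components.
3–5 (10): skip — 3 and 5 already connected.
4–6 (12): add — endpoints in different components.
MST edges: 1–7, 0–5, 0–7, 0–3, 1–6, 2–6, 4–6; total weight 1+5+5+9+9+9+12 = 50.

50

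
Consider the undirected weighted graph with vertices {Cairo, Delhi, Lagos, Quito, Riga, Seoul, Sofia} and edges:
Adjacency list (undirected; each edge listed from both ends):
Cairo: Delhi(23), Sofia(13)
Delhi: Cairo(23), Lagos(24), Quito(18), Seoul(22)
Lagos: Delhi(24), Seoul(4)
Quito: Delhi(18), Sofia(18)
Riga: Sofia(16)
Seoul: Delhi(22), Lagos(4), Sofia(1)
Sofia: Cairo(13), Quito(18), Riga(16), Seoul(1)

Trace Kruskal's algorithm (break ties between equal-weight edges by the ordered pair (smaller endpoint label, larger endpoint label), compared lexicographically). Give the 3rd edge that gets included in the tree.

Kruskal: consider edges lightest-first.
Seoul–Sofia (1): add. Components now {Cairo} {Delhi} {Lagos} {Seoul,Sofia} {Quito} {Riga}
Lagos–Seoul (4): add. Components now {Cairo} {Delhi} {Lagos,Seoul,Sofia} {Quito} {Riga}
Cairo–Sofia (13): add. Components now {Cairo,Lagos,Seoul,Sofia} {Delhi} {Quito} {Riga}
Riga–Sofia (16): add. Components now {Cairo,Lagos,Riga,Seoul,Sofia} {Delhi} {Quito}
Delhi–Quito (18): add. Components now {Cairo,Lagos,Riga,Seoul,Sofia} {Delhi,Quito}
Quito–Sofia (18): add. Components now {Cairo,Delhi,Lagos,Quito,Riga,Seoul,Sofia}
The 3rd edge added is Cairo–Sofia.

Cairo-Sofia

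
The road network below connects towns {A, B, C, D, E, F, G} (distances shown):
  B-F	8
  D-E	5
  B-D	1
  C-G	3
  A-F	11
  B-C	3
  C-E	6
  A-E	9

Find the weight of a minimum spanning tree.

Prim's algorithm from C:
Step 1: frontier [B-C 3, C-G 3, C-E 6] → take B-C (3); add B.
Step 2: frontier [B-D 1, B-F 8, C-G 3, C-E 6] → take B-D (1); add D.
Step 3: frontier [B-F 8, C-G 3, C-E 6, D-E 5] → take C-G (3); add G.
Step 4: frontier [B-F 8, C-E 6, D-E 5] → take D-E (5); add E.
Step 5: frontier [B-F 8, A-E 9] → take B-F (8); add F.
Step 6: frontier [A-E 9, A-F 11] → take A-E (9); add A.
MST edges: B-C, B-D, C-G, D-E, B-F, A-E; total weight 3+1+3+5+8+9 = 29.

29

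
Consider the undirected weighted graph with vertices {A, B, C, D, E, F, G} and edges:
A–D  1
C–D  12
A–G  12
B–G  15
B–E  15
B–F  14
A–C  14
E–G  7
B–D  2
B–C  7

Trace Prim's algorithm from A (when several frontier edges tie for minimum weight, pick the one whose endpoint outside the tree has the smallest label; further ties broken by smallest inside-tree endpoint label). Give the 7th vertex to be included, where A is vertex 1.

F

Prim, starting at A.
Step 1: cheapest edge leaving the tree is A–D (1); add D.
Step 2: cheapest edge leaving the tree is B–D (2); add B.
Step 3: cheapest edge leaving the tree is B–C (7); add C.
Step 4: cheapest edge leaving the tree is A–G (12); add G.
Step 5: cheapest edge leaving the tree is E–G (7); add E.
Step 6: cheapest edge leaving the tree is B–F (14); add F.
Vertex order: A, D, B, C, G, E, F. The 7th vertex is F.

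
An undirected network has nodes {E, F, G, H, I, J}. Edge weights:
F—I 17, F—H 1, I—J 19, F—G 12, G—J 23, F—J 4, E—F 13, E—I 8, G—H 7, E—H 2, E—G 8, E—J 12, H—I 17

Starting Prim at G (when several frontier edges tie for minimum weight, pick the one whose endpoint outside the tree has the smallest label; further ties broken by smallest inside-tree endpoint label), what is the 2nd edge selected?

Grow the tree from G using Prim:
Step 1: frontier [G—H 7, E—G 8, F—G 12, G—J 23] → take G—H (7); add H.
Step 2: frontier [E—G 8, F—G 12, G—J 23, F—H 1, E—H 2, H—I 17] → take F—H (1); add F.
Step 3: frontier [F—J 4, E—F 13, F—I 17, E—G 8, G—J 23, E—H 2, H—I 17] → take E—H (2); add E.
Step 4: frontier [E—I 8, E—J 12, F—J 4, F—I 17, G—J 23, H—I 17] → take F—J (4); add J.
Step 5: frontier [E—I 8, F—I 17, H—I 17, I—J 19] → take E—I (8); add I.
The 2nd edge added is F—H.

F-H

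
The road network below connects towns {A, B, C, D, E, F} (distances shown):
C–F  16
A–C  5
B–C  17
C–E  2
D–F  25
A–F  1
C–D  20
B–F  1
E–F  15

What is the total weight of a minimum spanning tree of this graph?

Grow the tree from B using Prim:
Step 1: frontier [B–F 1, B–C 17] → take B–F (1); add F.
Step 2: frontier [B–C 17, A–F 1, E–F 15, C–F 16, D–F 25] → take A–F (1); add A.
Step 3: frontier [A–C 5, B–C 17, E–F 15, C–F 16, D–F 25] → take A–C (5); add C.
Step 4: frontier [C–E 2, C–D 20, E–F 15, D–F 25] → take C–E (2); add E.
Step 5: frontier [C–D 20, D–F 25] → take C–D (20); add D.
MST edges: B–F, A–F, A–C, C–E, C–D; total weight 1+1+5+2+20 = 29.

29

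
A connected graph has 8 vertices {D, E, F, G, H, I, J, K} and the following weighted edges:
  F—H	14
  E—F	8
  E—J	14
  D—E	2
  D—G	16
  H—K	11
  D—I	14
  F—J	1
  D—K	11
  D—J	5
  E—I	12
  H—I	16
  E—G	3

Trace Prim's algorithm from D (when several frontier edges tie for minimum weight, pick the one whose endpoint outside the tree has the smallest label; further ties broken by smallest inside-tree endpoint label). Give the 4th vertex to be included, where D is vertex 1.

Prim, starting at D.
Step 1: frontier [D—E 2, D—J 5, D—K 11, D—I 14, D—G 16] → take D—E (2); add E.
Step 2: frontier [D—J 5, D—K 11, D—I 14, D—G 16, E—G 3, E—F 8, E—I 12, E—J 14] → take E—G (3); add G.
Step 3: frontier [D—J 5, D—K 11, D—I 14, E—F 8, E—I 12, E—J 14] → take D—J (5); add J.
Step 4: frontier [D—K 11, D—I 14, E—F 8, E—I 12, F—J 1] → take F—J (1); add F.
Step 5: frontier [D—K 11, D—I 14, E—I 12, F—H 14] → take D—K (11); add K.
Step 6: frontier [D—I 14, E—I 12, F—H 14, H—K 11] → take H—K (11); add H.
Step 7: frontier [D—I 14, E—I 12, H—I 16] → take E—I (12); add I.
Vertex order: D, E, G, J, F, K, H, I. The 4th vertex is J.

J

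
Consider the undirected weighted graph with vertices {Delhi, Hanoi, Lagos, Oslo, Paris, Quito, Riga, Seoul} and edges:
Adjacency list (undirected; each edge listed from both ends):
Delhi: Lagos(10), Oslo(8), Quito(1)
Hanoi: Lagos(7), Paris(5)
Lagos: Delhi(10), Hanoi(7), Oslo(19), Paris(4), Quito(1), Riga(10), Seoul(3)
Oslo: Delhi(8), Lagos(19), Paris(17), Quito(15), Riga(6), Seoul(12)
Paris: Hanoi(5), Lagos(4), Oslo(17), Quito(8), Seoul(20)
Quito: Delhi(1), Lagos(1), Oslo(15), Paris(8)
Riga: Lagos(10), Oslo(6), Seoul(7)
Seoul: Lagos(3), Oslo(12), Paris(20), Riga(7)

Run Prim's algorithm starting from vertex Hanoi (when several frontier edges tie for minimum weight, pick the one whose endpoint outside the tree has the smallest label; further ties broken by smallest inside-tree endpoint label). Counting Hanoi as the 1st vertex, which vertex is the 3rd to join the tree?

Prim's algorithm from Hanoi:
Step 1: cheapest edge leaving the tree is Hanoi-Paris (5); add Paris.
Step 2: cheapest edge leaving the tree is Lagos-Paris (4); add Lagos.
Step 3: cheapest edge leaving the tree is Lagos-Quito (1); add Quito.
Step 4: cheapest edge leaving the tree is Delhi-Quito (1); add Delhi.
Step 5: cheapest edge leaving the tree is Lagos-Seoul (3); add Seoul.
Step 6: cheapest edge leaving the tree is Riga-Seoul (7); add Riga.
Step 7: cheapest edge leaving the tree is Oslo-Riga (6); add Oslo.
Vertex order: Hanoi, Paris, Lagos, Quito, Delhi, Seoul, Riga, Oslo. The 3rd vertex is Lagos.

Lagos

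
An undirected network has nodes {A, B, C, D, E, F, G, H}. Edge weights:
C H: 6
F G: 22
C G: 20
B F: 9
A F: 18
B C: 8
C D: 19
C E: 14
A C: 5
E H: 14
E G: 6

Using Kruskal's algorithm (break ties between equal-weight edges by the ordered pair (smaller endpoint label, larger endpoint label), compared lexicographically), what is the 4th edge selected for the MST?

B-C

Kruskal's algorithm — process edges by increasing weight (ties by edge label):
A C (5): add — endpoints in different components.
C H (6): add — endpoints in different components.
E G (6): add — endpoints in different components.
B C (8): add — endpoints in different components.
B F (9): add — endpoints in different components.
C E (14): add — endpoints in different components.
E H (14): skip — E and H already connected.
A F (18): skip — A and F already connected.
C D (19): add — endpoints in different components.
The 4th edge added is B C.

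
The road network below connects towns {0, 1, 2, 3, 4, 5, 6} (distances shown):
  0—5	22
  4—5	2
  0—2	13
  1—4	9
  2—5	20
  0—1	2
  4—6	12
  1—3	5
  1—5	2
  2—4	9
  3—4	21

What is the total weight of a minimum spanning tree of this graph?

Kruskal's algorithm — process edges by increasing weight (ties by edge label):
0—1 (2): add. Components now {0,1} {2} {3} {4} {5} {6}
1—5 (2): add. Components now {0,1,5} {2} {3} {4} {6}
4—5 (2): add. Components now {0,1,4,5} {2} {3} {6}
1—3 (5): add. Components now {0,1,3,4,5} {2} {6}
1—4 (9): skip — 1 and 4 already connected.
2—4 (9): add. Components now {0,1,2,3,4,5} {6}
4—6 (12): add. Components now {0,1,2,3,4,5,6}
MST edges: 0—1, 1—5, 4—5, 1—3, 2—4, 4—6; total weight 2+2+2+5+9+12 = 32.

32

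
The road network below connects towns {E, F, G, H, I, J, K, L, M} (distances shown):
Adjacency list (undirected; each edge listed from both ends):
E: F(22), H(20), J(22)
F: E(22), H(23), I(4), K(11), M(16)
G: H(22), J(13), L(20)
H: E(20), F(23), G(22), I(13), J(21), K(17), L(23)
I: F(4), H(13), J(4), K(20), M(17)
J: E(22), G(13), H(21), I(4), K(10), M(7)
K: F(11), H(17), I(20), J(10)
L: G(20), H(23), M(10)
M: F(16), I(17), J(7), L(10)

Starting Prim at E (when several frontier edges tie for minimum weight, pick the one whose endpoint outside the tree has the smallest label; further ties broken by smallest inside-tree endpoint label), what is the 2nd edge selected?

Prim's algorithm from E:
Step 1: cheapest edge leaving the tree is E–H (20); add H.
Step 2: cheapest edge leaving the tree is H–I (13); add I.
Step 3: cheapest edge leaving the tree is F–I (4); add F.
Step 4: cheapest edge leaving the tree is I–J (4); add J.
Step 5: cheapest edge leaving the tree is J–M (7); add M.
Step 6: cheapest edge leaving the tree is J–K (10); add K.
Step 7: cheapest edge leaving the tree is L–M (10); add L.
Step 8: cheapest edge leaving the tree is G–J (13); add G.
The 2nd edge added is H–I.

H-I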